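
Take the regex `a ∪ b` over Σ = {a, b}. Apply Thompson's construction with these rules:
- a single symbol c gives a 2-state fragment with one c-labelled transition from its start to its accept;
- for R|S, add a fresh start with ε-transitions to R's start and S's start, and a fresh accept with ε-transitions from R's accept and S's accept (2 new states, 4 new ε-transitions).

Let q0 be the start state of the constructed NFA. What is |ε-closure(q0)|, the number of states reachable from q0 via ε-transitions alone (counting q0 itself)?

Compute the ε-closure size of each fragment's start state recursively; a symbol fragment's start has no outgoing ε-edge, so its closure is just itself (size 1).
  a ∪ b : new start ε-reaches every alternative's start; none of them accept ε, so the new accept is not reached: |ε-closure| = 1 + 1 + 1 = 3

3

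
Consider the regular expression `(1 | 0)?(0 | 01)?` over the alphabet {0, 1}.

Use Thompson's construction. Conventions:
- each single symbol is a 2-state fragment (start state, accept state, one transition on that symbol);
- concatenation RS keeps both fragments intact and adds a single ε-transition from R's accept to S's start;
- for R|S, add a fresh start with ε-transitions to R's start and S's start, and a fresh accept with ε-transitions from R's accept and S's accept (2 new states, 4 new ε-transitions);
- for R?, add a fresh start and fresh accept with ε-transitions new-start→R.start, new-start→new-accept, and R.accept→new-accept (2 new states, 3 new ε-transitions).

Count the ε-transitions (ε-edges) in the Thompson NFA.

Bottom-up over the parse tree:
Each of the 5 symbol leaves contributes 0 ε-transitions.
  1 | 0 = 4 ε-transitions
  (1 | 0)? = 7 ε-transitions
  01 = 1 ε-transition
  0 | 01 = 5 ε-transitions
  (0 | 01)? = 8 ε-transitions
  (1 | 0)?(0 | 01)? = 16 ε-transitions

16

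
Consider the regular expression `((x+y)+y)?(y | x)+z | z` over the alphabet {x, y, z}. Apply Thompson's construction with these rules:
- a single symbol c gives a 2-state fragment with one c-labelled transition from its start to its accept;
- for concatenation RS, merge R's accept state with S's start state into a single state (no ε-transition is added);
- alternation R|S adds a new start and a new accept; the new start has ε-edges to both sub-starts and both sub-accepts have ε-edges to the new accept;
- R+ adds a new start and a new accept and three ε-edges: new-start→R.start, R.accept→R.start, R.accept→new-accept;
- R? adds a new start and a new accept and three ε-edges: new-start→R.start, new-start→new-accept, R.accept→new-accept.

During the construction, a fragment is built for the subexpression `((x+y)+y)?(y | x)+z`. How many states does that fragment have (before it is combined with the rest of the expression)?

Fragment for `((x+y)+y)?(y | x)+z`:
Each of the 6 symbol leaves contributes a 2-state fragment.
  x+ = 4 states
  x+y = 5 states
  (x+y)+ = 7 states
  (x+y)+y = 8 states
  ((x+y)+y)? = 10 states
  y | x = 6 states
  (y | x)+ = 8 states
  ((x+y)+y)?(y | x)+z = 18 states

18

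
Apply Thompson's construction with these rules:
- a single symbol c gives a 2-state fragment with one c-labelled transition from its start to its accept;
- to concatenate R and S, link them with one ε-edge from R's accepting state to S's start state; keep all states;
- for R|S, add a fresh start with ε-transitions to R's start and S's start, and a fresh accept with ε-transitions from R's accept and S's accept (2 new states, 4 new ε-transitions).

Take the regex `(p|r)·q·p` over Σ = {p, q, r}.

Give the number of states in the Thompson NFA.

Per subexpression:
Each of the 4 symbol leaves contributes a 2-state fragment.
  p|r : 6 states
  (p|r)·q·p : 10 states

10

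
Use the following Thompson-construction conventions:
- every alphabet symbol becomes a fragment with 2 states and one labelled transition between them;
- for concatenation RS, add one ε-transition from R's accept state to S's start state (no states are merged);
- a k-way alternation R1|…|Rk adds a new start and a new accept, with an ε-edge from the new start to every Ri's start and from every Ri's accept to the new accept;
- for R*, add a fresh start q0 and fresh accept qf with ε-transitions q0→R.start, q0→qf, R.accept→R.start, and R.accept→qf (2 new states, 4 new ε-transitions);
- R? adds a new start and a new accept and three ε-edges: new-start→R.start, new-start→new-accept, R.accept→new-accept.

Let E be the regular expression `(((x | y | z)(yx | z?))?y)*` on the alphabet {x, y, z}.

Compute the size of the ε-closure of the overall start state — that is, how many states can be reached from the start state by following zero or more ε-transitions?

Compute the ε-closure size of each fragment's start state recursively; a symbol fragment's start has no outgoing ε-edge, so its closure is just itself (size 1).
  x | y | z : |closure| = 1 + 1 + 1 + 1 = 4 (the new accept is not ε-reachable since no branch accepts ε)
  yx : |closure| equals the left operand's closure size = 1 (its accept is not ε-reachable, so the closure stops there)
  z? : new start has ε-edges to the inner start and to the new accept, so |closure| = 2 + 1 = 3
  yx | z? : |closure| = 1 (new start) + (1 + 3) + 1 (new accept, since some branch ε-reaches its own accept) = 6
  (x | y | z)(yx | z?) : same as the first factor's closure: |closure| = 4
  ((x | y | z)(yx | z?))? : new start has ε-edges to the inner start and to the new accept, so |closure| = 2 + 4 = 6
  ((x | y | z)(yx | z?))?y : the left operand accepts ε, so the closure extends into the next operand (via the concat ε-link); |closure| = 6 + 1 = 7
  (((x | y | z)(yx | z?))?y)* : |closure| = 1 (new start) + 7 (body) + 1 (new accept) = 9

9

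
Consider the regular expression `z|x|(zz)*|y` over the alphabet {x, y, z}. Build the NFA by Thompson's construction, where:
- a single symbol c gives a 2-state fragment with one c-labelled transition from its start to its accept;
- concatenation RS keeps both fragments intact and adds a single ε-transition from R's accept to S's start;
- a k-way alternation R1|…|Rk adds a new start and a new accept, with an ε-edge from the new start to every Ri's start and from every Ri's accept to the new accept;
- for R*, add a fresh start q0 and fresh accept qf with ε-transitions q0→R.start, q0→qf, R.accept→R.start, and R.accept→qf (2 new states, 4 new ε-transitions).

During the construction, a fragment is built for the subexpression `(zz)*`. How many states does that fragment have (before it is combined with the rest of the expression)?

6

Fragment for `(zz)*`:
Each of the 2 symbol leaves contributes a 2-state fragment.
  zz — 4 states
  (zz)* — 6 states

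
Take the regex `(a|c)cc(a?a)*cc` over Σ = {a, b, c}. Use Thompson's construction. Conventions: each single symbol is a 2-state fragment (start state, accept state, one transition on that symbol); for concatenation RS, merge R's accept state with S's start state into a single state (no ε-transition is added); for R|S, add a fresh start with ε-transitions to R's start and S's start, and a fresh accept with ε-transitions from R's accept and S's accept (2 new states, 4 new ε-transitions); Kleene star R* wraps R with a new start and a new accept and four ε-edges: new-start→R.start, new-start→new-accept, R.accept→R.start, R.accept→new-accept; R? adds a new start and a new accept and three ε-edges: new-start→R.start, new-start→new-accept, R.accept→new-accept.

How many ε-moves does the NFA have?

11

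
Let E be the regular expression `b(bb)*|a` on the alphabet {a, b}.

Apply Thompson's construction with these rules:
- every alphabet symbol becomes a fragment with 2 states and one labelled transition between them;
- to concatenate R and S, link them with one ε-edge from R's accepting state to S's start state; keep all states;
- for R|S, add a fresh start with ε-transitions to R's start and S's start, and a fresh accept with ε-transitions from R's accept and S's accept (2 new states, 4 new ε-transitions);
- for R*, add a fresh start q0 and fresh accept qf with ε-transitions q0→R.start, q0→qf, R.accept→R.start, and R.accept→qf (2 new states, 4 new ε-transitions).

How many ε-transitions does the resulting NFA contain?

10

Per subexpression:
Each of the 4 symbol leaves contributes 0 ε-transitions.
  bb → 1 ε-transition
  (bb)* → 5 ε-transitions
  b(bb)* → 6 ε-transitions
  b(bb)*|a → 10 ε-transitions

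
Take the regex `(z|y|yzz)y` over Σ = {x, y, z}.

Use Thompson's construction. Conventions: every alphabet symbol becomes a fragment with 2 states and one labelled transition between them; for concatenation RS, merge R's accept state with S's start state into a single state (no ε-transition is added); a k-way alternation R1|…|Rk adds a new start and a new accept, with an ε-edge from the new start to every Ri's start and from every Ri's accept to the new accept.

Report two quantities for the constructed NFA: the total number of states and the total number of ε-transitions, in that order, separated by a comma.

11, 6

Building bottom-up:
Each of the 6 symbol leaves contributes 2 states and 0 ε-transitions.
  yzz → 4 states, 0 ε-transitions
  z|y|yzz → 10 states, 6 ε-transitions
  (z|y|yzz)y → 11 states, 6 ε-transitions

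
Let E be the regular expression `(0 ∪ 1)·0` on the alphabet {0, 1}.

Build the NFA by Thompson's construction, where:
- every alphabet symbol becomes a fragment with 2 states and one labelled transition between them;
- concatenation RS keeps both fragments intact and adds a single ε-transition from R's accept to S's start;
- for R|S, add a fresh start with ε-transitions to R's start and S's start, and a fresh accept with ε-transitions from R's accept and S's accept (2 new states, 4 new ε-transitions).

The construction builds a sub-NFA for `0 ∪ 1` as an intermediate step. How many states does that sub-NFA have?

6

Fragment for `0 ∪ 1`:
Each of the 2 symbol leaves contributes a 2-state fragment.
  0 ∪ 1 : 6 states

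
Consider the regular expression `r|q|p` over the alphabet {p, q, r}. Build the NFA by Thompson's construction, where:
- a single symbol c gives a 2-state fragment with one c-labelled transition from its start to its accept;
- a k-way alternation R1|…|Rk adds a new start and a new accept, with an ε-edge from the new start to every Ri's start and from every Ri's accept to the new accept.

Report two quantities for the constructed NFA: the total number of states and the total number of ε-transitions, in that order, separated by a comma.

By structural recursion:
Each of the 3 symbol leaves contributes 2 states and 0 ε-transitions.
  r|q|p = 8 states, 6 ε-transitions

8, 6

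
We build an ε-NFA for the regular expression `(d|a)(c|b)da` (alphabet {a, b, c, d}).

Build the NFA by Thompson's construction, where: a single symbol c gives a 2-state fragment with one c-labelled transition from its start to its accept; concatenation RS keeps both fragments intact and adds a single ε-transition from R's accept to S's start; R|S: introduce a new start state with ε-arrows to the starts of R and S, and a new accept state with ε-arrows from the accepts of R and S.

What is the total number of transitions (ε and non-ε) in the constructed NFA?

Building bottom-up:
Each of the 6 symbol leaves contributes 1 transition (1 symbol, 0 ε).
  d|a = 6 transitions (2 symbol, 4 ε)
  c|b = 6 transitions (2 symbol, 4 ε)
  (d|a)(c|b)da = 17 transitions (6 symbol, 11 ε)

17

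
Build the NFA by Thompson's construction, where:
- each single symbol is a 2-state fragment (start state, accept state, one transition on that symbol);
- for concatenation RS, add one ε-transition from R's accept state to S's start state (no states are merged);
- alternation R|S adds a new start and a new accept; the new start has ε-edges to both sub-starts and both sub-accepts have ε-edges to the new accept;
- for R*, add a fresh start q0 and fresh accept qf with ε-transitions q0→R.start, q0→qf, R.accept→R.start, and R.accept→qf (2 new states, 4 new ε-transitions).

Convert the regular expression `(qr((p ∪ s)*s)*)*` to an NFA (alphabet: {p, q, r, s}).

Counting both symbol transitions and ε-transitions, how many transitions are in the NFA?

24

Per subexpression:
Each of the 5 symbol leaves contributes 1 transition (1 symbol, 0 ε).
  p ∪ s → 6 transitions (2 symbol, 4 ε)
  (p ∪ s)* → 10 transitions (2 symbol, 8 ε)
  (p ∪ s)*s → 12 transitions (3 symbol, 9 ε)
  ((p ∪ s)*s)* → 16 transitions (3 symbol, 13 ε)
  qr((p ∪ s)*s)* → 20 transitions (5 symbol, 15 ε)
  (qr((p ∪ s)*s)*)* → 24 transitions (5 symbol, 19 ε)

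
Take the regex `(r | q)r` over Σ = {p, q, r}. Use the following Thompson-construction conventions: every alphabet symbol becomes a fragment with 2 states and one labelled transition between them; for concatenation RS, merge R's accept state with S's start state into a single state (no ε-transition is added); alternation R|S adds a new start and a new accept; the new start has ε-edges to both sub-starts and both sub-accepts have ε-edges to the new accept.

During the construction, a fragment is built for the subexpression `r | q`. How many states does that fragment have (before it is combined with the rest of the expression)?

6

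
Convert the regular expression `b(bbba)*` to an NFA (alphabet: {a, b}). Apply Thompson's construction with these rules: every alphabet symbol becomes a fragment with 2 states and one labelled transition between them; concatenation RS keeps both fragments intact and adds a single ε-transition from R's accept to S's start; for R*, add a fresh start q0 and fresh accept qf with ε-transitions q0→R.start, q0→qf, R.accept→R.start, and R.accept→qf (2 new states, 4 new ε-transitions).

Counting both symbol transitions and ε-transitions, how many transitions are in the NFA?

13

Building bottom-up:
Each of the 5 symbol leaves contributes 1 transition (1 symbol, 0 ε).
  bbba — 7 transitions (4 symbol, 3 ε)
  (bbba)* — 11 transitions (4 symbol, 7 ε)
  b(bbba)* — 13 transitions (5 symbol, 8 ε)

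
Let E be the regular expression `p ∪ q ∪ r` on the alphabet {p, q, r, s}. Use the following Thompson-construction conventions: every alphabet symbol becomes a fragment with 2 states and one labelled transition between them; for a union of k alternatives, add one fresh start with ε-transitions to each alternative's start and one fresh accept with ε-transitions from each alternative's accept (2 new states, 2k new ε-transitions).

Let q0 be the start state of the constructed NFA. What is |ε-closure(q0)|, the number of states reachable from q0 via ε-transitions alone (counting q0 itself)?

4

Work bottom-up. For each fragment F, track |ε-closure(F.start)| and whether F's accept lies in that closure (i.e. whether F accepts ε). A single-symbol fragment has closure size 1 and does not accept ε.
  p ∪ q ∪ r : |ε-closure| = 1 + 1 + 1 + 1 = 4 (the new accept is not ε-reachable since no branch accepts ε)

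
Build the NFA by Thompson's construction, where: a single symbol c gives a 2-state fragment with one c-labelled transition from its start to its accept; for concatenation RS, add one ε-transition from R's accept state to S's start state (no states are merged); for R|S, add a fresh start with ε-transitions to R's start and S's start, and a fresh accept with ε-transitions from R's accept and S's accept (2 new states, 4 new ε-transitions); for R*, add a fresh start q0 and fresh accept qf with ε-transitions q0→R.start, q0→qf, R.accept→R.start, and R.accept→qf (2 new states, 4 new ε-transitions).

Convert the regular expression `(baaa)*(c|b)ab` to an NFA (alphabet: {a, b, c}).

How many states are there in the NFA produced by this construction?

20

By structural recursion:
Each of the 8 symbol leaves contributes a 2-state fragment.
  baaa → 8 states
  (baaa)* → 10 states
  c|b → 6 states
  (baaa)*(c|b)ab → 20 states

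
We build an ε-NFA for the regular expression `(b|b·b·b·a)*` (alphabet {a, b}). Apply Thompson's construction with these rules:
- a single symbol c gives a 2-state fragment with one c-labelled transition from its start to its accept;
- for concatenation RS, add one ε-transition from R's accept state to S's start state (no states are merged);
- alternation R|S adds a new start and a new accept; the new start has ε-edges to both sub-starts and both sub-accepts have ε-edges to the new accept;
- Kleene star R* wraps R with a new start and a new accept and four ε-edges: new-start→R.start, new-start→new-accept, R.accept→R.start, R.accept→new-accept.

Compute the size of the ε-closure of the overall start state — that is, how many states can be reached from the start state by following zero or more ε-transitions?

5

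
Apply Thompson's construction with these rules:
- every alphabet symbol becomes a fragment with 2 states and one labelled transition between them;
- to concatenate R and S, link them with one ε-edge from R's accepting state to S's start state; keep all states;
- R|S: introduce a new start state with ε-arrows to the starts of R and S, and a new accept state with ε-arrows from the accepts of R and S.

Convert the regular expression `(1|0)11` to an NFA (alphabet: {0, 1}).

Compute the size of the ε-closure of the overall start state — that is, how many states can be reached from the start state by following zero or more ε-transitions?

3

Compute the ε-closure size of each fragment's start state recursively; a symbol fragment's start has no outgoing ε-edge, so its closure is just itself (size 1).
  1|0 → new start ε-reaches every alternative's start; none of them accept ε, so the new accept is not reached: C = 1 + 1 + 1 = 3
  (1|0)11 → same as the first factor's closure: C = 3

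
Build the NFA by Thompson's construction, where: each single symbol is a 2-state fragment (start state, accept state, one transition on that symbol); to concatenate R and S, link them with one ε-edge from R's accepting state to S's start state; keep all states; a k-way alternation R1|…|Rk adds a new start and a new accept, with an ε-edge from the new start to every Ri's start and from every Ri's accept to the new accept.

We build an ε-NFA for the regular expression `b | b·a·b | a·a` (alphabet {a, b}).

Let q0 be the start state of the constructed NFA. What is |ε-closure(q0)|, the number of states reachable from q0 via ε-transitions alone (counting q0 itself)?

4

Compute the ε-closure size of each fragment's start state recursively; a symbol fragment's start has no outgoing ε-edge, so its closure is just itself (size 1).
  b·a·b → |ε-closure| equals the left operand's closure size = 1 (its accept is not ε-reachable, so the closure stops there)
  a·a → |ε-closure| equals the left operand's closure size = 1 (its accept is not ε-reachable, so the closure stops there)
  b | b·a·b | a·a → |ε-closure| = 1 + 1 + 1 + 1 = 4 (the new accept is not ε-reachable since no branch accepts ε)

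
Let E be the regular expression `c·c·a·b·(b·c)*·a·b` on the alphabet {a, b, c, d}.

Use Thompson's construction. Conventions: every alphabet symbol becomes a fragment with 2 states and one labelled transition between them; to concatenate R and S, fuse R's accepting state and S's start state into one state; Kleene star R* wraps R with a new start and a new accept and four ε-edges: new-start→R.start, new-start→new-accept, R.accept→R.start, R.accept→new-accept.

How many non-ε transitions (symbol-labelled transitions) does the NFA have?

8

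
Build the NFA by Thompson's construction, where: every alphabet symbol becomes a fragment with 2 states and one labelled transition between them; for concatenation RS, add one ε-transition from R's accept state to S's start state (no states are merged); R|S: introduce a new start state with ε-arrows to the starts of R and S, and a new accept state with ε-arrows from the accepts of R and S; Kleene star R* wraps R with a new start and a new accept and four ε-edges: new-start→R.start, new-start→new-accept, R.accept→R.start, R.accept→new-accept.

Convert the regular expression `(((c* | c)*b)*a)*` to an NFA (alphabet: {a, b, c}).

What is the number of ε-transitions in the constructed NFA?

Per subexpression:
Each of the 4 symbol leaves contributes 0 ε-transitions.
  c* — 4 ε-transitions
  c* | c — 8 ε-transitions
  (c* | c)* — 12 ε-transitions
  (c* | c)*b — 13 ε-transitions
  ((c* | c)*b)* — 17 ε-transitions
  ((c* | c)*b)*a — 18 ε-transitions
  (((c* | c)*b)*a)* — 22 ε-transitions

22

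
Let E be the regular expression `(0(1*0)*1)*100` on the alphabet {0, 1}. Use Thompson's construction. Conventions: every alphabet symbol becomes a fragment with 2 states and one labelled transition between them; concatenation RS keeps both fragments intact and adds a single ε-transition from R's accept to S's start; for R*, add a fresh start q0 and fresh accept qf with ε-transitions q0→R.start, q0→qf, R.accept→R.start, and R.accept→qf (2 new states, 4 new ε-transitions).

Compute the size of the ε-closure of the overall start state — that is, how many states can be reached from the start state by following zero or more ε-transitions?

Compute the ε-closure size of each fragment's start state recursively; a symbol fragment's start has no outgoing ε-edge, so its closure is just itself (size 1).
  1* — |ε-closure| = 1 (new start) + 1 (body) + 1 (new accept) = 3
  1*0 — |ε-closure| = 3 + 1 = 4 (closure spills across the concat boundary because the left factor accepts ε)
  (1*0)* — new start has ε-edges to the inner start and to the new accept, so |ε-closure| = 2 + 4 = 6
  0(1*0)*1 — same as the first factor's closure: |ε-closure| = 1
  (0(1*0)*1)* — the star's fresh start ε-reaches both the body's start and the fresh accept: |ε-closure| = 2 + 1 = 3
  (0(1*0)*1)*100 — the left operand accepts ε, so the closure extends into the next operand (via the concat ε-link); |ε-closure| = 3 + 1 = 4

4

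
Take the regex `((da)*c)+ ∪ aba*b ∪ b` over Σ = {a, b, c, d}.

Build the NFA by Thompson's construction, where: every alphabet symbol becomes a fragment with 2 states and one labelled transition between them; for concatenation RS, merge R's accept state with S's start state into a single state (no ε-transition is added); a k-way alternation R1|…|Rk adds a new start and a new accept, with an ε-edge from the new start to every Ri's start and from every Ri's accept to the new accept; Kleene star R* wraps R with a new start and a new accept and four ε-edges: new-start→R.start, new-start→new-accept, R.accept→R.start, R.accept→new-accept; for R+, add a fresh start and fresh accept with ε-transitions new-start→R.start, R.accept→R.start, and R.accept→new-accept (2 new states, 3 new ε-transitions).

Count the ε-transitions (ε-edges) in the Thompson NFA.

Per subexpression:
Each of the 8 symbol leaves contributes 0 ε-transitions.
  da : 0 ε-transitions
  (da)* : 4 ε-transitions
  (da)*c : 4 ε-transitions
  ((da)*c)+ : 7 ε-transitions
  a* : 4 ε-transitions
  aba*b : 4 ε-transitions
  ((da)*c)+ ∪ aba*b ∪ b : 17 ε-transitions

17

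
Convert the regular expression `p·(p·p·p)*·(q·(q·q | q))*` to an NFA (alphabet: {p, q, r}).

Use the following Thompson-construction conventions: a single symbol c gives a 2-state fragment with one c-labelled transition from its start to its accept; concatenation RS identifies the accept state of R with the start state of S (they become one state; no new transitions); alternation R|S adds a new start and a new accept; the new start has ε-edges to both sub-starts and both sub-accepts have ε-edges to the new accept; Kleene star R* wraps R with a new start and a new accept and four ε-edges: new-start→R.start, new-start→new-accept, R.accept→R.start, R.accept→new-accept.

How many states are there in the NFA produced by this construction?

16

Per subexpression:
Each of the 8 symbol leaves contributes a 2-state fragment.
  p·p·p — 4 states
  (p·p·p)* — 6 states
  q·q — 3 states
  q·q | q — 7 states
  q·(q·q | q) — 8 states
  (q·(q·q | q))* — 10 states
  p·(p·p·p)*·(q·(q·q | q))* — 16 states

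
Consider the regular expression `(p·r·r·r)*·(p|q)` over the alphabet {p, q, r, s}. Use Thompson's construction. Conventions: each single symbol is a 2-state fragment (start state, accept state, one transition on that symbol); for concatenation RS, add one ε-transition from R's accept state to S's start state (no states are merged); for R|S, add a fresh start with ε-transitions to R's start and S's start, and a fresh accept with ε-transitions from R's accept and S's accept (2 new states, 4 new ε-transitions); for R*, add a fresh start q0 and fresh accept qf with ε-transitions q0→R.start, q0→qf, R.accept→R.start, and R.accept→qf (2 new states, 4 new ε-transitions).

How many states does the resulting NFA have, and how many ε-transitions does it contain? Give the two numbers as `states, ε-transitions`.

By structural recursion:
Each of the 6 symbol leaves contributes 2 states and 0 ε-transitions.
  p·r·r·r — 8 states, 3 ε-transitions
  (p·r·r·r)* — 10 states, 7 ε-transitions
  p|q — 6 states, 4 ε-transitions
  (p·r·r·r)*·(p|q) — 16 states, 12 ε-transitions

16, 12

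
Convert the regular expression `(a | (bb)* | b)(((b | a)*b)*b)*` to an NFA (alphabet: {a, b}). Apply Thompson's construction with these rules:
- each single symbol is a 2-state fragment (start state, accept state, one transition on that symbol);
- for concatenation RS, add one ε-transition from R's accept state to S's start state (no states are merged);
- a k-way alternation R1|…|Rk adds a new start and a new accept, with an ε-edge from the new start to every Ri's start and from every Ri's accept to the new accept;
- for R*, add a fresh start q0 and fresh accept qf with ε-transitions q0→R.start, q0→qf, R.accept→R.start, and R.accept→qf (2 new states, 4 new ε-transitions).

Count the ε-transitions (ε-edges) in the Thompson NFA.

Recursing over subexpressions:
Each of the 8 symbol leaves contributes 0 ε-transitions.
  bb : 1 ε-transition
  (bb)* : 5 ε-transitions
  a | (bb)* | b : 11 ε-transitions
  b | a : 4 ε-transitions
  (b | a)* : 8 ε-transitions
  (b | a)*b : 9 ε-transitions
  ((b | a)*b)* : 13 ε-transitions
  ((b | a)*b)*b : 14 ε-transitions
  (((b | a)*b)*b)* : 18 ε-transitions
  (a | (bb)* | b)(((b | a)*b)*b)* : 30 ε-transitions

30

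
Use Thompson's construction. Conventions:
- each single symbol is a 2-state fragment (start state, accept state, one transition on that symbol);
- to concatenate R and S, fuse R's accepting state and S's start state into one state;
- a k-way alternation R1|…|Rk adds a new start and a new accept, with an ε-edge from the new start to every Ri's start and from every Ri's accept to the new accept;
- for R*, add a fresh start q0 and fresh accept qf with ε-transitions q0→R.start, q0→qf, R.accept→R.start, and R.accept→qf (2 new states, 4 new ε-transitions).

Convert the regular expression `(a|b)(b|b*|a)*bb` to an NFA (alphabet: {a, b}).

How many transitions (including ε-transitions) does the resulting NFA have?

25

Bottom-up over the parse tree:
Each of the 7 symbol leaves contributes 1 transition (1 symbol, 0 ε).
  a|b : 6 transitions (2 symbol, 4 ε)
  b* : 5 transitions (1 symbol, 4 ε)
  b|b*|a : 13 transitions (3 symbol, 10 ε)
  (b|b*|a)* : 17 transitions (3 symbol, 14 ε)
  (a|b)(b|b*|a)*bb : 25 transitions (7 symbol, 18 ε)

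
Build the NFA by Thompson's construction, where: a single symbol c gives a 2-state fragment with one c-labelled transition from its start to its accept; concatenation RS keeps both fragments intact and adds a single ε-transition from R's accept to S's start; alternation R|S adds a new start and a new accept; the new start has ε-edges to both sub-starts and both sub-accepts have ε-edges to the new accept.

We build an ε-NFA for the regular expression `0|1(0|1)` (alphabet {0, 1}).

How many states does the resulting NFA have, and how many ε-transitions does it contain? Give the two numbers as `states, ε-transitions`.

Recursing over subexpressions:
Each of the 4 symbol leaves contributes 2 states and 0 ε-transitions.
  0|1 : 6 states, 4 ε-transitions
  1(0|1) : 8 states, 5 ε-transitions
  0|1(0|1) : 12 states, 9 ε-transitions

12, 9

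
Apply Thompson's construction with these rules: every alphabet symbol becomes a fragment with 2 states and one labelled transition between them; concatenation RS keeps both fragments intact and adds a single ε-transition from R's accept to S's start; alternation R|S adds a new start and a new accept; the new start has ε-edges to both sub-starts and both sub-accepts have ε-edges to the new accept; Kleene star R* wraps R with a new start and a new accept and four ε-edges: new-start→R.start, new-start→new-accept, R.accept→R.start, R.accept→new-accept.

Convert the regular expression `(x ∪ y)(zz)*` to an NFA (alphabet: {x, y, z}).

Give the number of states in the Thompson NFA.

Recursing over subexpressions:
Each of the 4 symbol leaves contributes a 2-state fragment.
  x ∪ y = 6 states
  zz = 4 states
  (zz)* = 6 states
  (x ∪ y)(zz)* = 12 states

12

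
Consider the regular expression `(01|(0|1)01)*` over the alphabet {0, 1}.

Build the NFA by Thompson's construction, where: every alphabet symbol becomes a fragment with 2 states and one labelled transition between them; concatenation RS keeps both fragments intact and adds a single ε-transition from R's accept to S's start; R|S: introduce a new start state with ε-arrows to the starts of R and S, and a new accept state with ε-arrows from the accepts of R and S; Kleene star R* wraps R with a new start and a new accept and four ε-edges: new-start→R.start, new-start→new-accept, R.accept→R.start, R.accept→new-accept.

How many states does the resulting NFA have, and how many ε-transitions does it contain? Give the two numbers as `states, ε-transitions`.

18, 15

By structural recursion:
Each of the 6 symbol leaves contributes 2 states and 0 ε-transitions.
  01 → 4 states, 1 ε-transition
  0|1 → 6 states, 4 ε-transitions
  (0|1)01 → 10 states, 6 ε-transitions
  01|(0|1)01 → 16 states, 11 ε-transitions
  (01|(0|1)01)* → 18 states, 15 ε-transitions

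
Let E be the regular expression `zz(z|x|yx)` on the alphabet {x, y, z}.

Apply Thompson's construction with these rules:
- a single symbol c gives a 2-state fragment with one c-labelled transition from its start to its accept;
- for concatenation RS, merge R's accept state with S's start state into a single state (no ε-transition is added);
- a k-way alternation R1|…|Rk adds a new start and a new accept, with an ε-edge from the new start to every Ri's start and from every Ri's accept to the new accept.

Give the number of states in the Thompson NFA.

Per subexpression:
Each of the 6 symbol leaves contributes a 2-state fragment.
  yx = 3 states
  z|x|yx = 9 states
  zz(z|x|yx) = 11 states

11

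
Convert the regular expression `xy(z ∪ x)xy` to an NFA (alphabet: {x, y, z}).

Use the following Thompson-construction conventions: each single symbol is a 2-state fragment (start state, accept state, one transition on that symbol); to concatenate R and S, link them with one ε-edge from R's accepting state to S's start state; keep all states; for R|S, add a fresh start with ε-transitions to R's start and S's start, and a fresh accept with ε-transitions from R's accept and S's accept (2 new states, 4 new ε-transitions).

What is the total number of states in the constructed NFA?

14

Bottom-up over the parse tree:
Each of the 6 symbol leaves contributes a 2-state fragment.
  z ∪ x → 6 states
  xy(z ∪ x)xy → 14 states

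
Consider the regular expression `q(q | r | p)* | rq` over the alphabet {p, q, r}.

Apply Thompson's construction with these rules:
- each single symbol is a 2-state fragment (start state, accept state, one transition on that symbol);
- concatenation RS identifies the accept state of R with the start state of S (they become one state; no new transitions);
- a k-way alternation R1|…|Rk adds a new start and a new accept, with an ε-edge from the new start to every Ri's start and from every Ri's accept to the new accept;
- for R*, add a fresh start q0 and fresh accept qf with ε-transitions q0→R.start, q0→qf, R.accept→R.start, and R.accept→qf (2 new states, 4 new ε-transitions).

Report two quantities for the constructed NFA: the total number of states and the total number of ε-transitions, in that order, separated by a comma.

16, 14

Building bottom-up:
Each of the 6 symbol leaves contributes 2 states and 0 ε-transitions.
  q | r | p → 8 states, 6 ε-transitions
  (q | r | p)* → 10 states, 10 ε-transitions
  q(q | r | p)* → 11 states, 10 ε-transitions
  rq → 3 states, 0 ε-transitions
  q(q | r | p)* | rq → 16 states, 14 ε-transitions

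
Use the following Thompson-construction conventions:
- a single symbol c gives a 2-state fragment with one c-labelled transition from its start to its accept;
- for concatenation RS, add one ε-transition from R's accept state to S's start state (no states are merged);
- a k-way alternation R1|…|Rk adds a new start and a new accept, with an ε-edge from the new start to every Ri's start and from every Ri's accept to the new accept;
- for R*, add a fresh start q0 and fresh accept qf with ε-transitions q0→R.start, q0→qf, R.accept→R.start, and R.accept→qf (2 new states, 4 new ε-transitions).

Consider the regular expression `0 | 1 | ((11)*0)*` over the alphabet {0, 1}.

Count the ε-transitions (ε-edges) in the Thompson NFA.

Recursing over subexpressions:
Each of the 5 symbol leaves contributes 0 ε-transitions.
  11 : 1 ε-transition
  (11)* : 5 ε-transitions
  (11)*0 : 6 ε-transitions
  ((11)*0)* : 10 ε-transitions
  0 | 1 | ((11)*0)* : 16 ε-transitions

16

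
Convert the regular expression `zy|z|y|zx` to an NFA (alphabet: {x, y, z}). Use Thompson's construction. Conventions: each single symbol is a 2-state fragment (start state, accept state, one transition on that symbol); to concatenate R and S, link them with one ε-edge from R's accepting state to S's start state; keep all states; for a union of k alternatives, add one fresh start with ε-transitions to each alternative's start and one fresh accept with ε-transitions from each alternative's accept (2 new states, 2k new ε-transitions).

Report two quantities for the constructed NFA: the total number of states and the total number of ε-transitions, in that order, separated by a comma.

14, 10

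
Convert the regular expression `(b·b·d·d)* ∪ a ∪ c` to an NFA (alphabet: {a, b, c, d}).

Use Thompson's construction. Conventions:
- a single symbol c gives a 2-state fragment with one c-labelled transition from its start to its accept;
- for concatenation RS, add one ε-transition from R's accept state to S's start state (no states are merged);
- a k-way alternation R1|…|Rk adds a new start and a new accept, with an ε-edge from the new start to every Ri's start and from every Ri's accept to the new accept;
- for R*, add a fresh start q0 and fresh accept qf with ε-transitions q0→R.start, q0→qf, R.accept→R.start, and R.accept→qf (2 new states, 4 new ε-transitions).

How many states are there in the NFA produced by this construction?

16

Building bottom-up:
Each of the 6 symbol leaves contributes a 2-state fragment.
  b·b·d·d : 8 states
  (b·b·d·d)* : 10 states
  (b·b·d·d)* ∪ a ∪ c : 16 states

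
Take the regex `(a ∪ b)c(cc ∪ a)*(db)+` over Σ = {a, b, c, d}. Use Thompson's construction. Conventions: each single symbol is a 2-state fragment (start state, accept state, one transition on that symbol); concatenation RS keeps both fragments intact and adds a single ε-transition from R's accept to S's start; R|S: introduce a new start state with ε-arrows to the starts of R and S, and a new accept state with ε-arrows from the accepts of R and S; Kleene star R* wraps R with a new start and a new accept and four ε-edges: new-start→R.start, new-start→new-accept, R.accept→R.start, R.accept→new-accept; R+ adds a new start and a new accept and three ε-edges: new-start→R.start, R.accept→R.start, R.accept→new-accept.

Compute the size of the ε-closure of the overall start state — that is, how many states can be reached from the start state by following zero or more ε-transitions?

3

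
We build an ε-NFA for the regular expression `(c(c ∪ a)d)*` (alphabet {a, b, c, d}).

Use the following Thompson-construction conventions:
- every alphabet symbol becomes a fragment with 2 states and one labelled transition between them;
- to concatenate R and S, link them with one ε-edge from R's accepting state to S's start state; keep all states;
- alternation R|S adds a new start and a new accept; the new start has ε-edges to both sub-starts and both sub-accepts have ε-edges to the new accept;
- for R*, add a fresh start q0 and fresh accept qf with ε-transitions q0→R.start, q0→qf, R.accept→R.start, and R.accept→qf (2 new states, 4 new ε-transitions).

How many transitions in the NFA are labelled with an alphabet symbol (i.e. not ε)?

4

Recursing over subexpressions:
Each of the 4 symbol leaves contributes exactly 1 symbol transition.
  c ∪ a — 2 symbol transitions
  c(c ∪ a)d — 4 symbol transitions
  (c(c ∪ a)d)* — 4 symbol transitions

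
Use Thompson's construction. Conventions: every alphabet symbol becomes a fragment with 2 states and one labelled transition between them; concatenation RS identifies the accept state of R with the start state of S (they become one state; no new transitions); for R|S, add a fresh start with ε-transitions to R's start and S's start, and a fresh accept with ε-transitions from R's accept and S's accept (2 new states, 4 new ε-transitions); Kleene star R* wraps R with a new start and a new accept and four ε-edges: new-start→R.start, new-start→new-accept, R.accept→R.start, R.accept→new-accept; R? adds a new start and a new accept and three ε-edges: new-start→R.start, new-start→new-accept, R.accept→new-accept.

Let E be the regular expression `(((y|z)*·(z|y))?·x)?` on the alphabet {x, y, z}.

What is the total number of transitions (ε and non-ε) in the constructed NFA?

Recursing over subexpressions:
Each of the 5 symbol leaves contributes 1 transition (1 symbol, 0 ε).
  y|z — 6 transitions (2 symbol, 4 ε)
  (y|z)* — 10 transitions (2 symbol, 8 ε)
  z|y — 6 transitions (2 symbol, 4 ε)
  (y|z)*·(z|y) — 16 transitions (4 symbol, 12 ε)
  ((y|z)*·(z|y))? — 19 transitions (4 symbol, 15 ε)
  ((y|z)*·(z|y))?·x — 20 transitions (5 symbol, 15 ε)
  (((y|z)*·(z|y))?·x)? — 23 transitions (5 symbol, 18 ε)

23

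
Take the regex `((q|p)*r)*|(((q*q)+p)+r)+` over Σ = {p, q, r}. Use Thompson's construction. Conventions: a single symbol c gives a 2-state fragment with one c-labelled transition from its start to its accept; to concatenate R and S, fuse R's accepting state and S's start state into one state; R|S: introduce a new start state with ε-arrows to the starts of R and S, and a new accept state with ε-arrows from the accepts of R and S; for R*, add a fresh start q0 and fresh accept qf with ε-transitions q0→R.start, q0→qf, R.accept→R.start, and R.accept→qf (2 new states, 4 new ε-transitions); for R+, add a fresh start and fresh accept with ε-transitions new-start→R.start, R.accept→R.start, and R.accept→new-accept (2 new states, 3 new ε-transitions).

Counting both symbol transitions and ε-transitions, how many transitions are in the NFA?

Bottom-up over the parse tree:
Each of the 7 symbol leaves contributes 1 transition (1 symbol, 0 ε).
  q|p = 6 transitions (2 symbol, 4 ε)
  (q|p)* = 10 transitions (2 symbol, 8 ε)
  (q|p)*r = 11 transitions (3 symbol, 8 ε)
  ((q|p)*r)* = 15 transitions (3 symbol, 12 ε)
  q* = 5 transitions (1 symbol, 4 ε)
  q*q = 6 transitions (2 symbol, 4 ε)
  (q*q)+ = 9 transitions (2 symbol, 7 ε)
  (q*q)+p = 10 transitions (3 symbol, 7 ε)
  ((q*q)+p)+ = 13 transitions (3 symbol, 10 ε)
  ((q*q)+p)+r = 14 transitions (4 symbol, 10 ε)
  (((q*q)+p)+r)+ = 17 transitions (4 symbol, 13 ε)
  ((q|p)*r)*|(((q*q)+p)+r)+ = 36 transitions (7 symbol, 29 ε)

36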